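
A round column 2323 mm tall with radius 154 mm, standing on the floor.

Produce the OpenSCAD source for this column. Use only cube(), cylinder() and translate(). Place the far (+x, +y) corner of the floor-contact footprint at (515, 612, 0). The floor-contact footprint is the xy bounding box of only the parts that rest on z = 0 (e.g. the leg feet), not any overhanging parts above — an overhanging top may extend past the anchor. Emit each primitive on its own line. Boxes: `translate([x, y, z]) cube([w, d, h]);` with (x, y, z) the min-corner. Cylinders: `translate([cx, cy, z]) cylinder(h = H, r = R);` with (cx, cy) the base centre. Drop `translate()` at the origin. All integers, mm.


translate([361, 458, 0]) cylinder(h = 2323, r = 154);


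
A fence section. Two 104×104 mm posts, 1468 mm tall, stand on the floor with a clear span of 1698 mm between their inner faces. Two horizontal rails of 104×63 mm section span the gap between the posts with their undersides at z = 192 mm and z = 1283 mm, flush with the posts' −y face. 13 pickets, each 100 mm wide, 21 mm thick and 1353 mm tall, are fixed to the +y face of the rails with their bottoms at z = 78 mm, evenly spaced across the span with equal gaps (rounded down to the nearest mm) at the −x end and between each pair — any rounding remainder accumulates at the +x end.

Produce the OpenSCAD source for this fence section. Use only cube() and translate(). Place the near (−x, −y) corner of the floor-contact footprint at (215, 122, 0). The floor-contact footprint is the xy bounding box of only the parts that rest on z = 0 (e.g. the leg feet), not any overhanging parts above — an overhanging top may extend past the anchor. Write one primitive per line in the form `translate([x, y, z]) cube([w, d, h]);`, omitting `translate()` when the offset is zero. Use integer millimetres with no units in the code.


translate([215, 122, 0]) cube([104, 104, 1468]);
translate([2017, 122, 0]) cube([104, 104, 1468]);
translate([319, 122, 192]) cube([1698, 104, 63]);
translate([319, 122, 1283]) cube([1698, 104, 63]);
translate([347, 226, 78]) cube([100, 21, 1353]);
translate([475, 226, 78]) cube([100, 21, 1353]);
translate([603, 226, 78]) cube([100, 21, 1353]);
translate([731, 226, 78]) cube([100, 21, 1353]);
translate([859, 226, 78]) cube([100, 21, 1353]);
translate([987, 226, 78]) cube([100, 21, 1353]);
translate([1115, 226, 78]) cube([100, 21, 1353]);
translate([1243, 226, 78]) cube([100, 21, 1353]);
translate([1371, 226, 78]) cube([100, 21, 1353]);
translate([1499, 226, 78]) cube([100, 21, 1353]);
translate([1627, 226, 78]) cube([100, 21, 1353]);
translate([1755, 226, 78]) cube([100, 21, 1353]);
translate([1883, 226, 78]) cube([100, 21, 1353]);


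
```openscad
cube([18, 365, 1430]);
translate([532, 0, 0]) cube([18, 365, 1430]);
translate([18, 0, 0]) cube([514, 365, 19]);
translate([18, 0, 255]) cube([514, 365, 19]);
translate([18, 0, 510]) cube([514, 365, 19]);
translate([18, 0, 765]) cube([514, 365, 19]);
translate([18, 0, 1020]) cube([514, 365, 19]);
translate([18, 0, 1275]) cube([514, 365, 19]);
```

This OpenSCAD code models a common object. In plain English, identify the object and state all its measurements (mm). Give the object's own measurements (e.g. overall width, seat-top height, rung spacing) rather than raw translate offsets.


An open bookshelf. Two side panels, each 18 mm thick, 365 mm deep and 1430 mm tall, stand 550 mm apart (outside-to-outside). Between them sit 6 shelves, each 19 mm thick and 365 mm deep, spanning the full gap between the sides. The bottom shelf rests on the floor (its underside at z = 0) and the clear gap between one shelf's top and the next shelf's underside is 236 mm.


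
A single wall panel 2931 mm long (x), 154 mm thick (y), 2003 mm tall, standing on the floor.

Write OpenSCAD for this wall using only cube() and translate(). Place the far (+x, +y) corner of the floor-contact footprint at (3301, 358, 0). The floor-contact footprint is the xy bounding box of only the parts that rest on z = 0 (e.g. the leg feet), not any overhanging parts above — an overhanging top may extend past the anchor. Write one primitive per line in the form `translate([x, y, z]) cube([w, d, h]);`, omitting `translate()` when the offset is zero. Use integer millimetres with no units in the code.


translate([370, 204, 0]) cube([2931, 154, 2003]);


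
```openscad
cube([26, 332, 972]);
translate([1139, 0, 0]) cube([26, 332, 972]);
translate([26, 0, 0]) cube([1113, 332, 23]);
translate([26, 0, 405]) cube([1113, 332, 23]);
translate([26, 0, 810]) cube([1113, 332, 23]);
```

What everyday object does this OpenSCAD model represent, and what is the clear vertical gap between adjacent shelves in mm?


A bookshelf. The clear shelf gap is 382 mm.

Two tall side panels with 3 horizontal boards between them — a bookshelf. The first two shelf undersides are at z = 0 and z = 405; with shelf thickness 23, the clear gap is 405 − 0 − 23 = 382 mm.


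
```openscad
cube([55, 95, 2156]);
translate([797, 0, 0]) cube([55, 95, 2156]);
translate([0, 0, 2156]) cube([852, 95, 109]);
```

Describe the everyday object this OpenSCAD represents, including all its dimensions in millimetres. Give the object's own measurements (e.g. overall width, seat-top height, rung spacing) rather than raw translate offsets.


A door frame. The clear opening is 742 mm wide and 2156 mm high. Two 55 mm wide jambs, 95 mm deep, stand either side of the opening from the floor to the top of the opening. A 109 mm thick head sits across the top of both jambs, spanning the full outside width of the frame.


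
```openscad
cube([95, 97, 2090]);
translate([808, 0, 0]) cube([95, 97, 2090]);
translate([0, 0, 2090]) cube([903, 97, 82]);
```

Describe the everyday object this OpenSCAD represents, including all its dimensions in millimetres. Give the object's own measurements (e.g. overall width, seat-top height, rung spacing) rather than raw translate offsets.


A door frame. The clear opening is 713 mm wide and 2090 mm high. Two 95 mm wide jambs, 97 mm deep, stand either side of the opening from the floor to the top of the opening. A 82 mm thick head sits across the top of both jambs, spanning the full outside width of the frame.


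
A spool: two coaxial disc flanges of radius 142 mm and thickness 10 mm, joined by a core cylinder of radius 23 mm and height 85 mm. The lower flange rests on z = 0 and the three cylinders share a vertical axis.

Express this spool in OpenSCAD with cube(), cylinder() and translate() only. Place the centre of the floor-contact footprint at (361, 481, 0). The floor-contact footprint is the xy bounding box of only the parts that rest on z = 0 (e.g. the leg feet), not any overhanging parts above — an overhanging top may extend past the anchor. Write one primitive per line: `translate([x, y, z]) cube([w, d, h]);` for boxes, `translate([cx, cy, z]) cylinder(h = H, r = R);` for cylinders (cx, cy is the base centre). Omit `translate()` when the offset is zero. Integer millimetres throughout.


translate([361, 481, 0]) cylinder(h = 10, r = 142);
translate([361, 481, 10]) cylinder(h = 85, r = 23);
translate([361, 481, 95]) cylinder(h = 10, r = 142);


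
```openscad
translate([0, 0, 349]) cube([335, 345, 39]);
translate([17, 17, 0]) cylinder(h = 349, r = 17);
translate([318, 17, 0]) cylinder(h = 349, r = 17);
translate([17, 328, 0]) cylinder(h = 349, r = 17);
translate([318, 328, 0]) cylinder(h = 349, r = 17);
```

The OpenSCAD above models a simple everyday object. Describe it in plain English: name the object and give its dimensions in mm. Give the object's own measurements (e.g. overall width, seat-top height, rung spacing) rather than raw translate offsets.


A simple wooden stool: a rectangular seat 335 mm (x) by 345 mm (y), 39 mm thick, top face at z = 388 mm, on four round legs, each 34 mm in diameter. The legs rest on z = 0, each leg's axis is inset half a diameter from the nearest pair of seat edges (so the leg's bounding box is flush with the corner).


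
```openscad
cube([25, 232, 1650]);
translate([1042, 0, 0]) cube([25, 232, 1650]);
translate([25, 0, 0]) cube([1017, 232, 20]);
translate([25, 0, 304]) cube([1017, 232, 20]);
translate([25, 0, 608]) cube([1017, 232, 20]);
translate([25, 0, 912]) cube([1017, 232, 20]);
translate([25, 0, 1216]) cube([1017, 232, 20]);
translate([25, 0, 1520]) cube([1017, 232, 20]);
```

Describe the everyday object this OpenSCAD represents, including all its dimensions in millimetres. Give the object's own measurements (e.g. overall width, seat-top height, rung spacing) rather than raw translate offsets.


An open bookshelf. Two side panels, each 25 mm thick, 232 mm deep and 1650 mm tall, stand 1067 mm apart (outside-to-outside). Between them sit 6 shelves, each 20 mm thick and 232 mm deep, spanning the full gap between the sides. The bottom shelf rests on the floor (its underside at z = 0) and the clear gap between one shelf's top and the next shelf's underside is 284 mm.


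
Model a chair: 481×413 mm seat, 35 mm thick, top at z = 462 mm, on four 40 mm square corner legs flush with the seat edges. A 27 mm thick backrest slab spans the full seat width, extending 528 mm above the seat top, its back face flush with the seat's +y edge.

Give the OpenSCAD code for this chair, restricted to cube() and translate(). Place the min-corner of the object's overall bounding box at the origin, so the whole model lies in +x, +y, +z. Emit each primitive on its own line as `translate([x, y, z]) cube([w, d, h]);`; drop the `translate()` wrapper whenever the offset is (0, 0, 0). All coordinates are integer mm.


translate([0, 0, 427]) cube([481, 413, 35]);
cube([40, 40, 427]);
translate([441, 0, 0]) cube([40, 40, 427]);
translate([0, 373, 0]) cube([40, 40, 427]);
translate([441, 373, 0]) cube([40, 40, 427]);
translate([0, 386, 462]) cube([481, 27, 528]);


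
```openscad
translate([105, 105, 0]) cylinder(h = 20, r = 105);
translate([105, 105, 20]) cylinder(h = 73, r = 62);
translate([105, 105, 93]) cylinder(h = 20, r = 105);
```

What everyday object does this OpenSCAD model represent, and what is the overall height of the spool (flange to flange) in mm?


A spool. The overall height is 113 mm.

Three coaxial cylinders, large–small–large — a spool. Two 20 mm flanges and a 73 mm core give 20 + 73 + 20 = 113 mm.


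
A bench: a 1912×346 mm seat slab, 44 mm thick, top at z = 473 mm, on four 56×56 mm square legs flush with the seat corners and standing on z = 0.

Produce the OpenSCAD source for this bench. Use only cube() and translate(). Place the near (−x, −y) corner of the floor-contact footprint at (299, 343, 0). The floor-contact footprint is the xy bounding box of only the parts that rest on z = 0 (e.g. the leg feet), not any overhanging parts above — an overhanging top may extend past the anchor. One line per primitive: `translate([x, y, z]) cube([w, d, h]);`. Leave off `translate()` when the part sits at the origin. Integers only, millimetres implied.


// leg_h = 473 − 44 = 429
translate([299, 343, 429]) cube([1912, 346, 44]);
translate([299, 343, 0]) cube([56, 56, 429]);
translate([299, 633, 0]) cube([56, 56, 429]);
translate([2155, 343, 0]) cube([56, 56, 429]);
translate([2155, 633, 0]) cube([56, 56, 429]);


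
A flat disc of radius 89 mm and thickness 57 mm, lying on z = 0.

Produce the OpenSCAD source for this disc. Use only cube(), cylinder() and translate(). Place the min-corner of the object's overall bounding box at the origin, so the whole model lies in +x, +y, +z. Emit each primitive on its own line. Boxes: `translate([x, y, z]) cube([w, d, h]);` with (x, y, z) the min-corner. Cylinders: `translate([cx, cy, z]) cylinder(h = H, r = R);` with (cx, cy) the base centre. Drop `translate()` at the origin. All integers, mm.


translate([89, 89, 0]) cylinder(h = 57, r = 89);


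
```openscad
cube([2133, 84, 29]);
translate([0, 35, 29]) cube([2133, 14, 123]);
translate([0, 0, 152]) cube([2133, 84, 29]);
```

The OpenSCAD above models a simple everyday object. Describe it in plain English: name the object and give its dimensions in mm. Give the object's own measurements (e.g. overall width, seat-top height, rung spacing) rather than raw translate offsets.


An I-beam lying along x, 2133 mm long. Overall section height 181 mm. Two flanges 84 mm wide (y) and 29 mm thick, one on the floor and one at the top; a web 14 mm thick runs between them, centred on the flange width.


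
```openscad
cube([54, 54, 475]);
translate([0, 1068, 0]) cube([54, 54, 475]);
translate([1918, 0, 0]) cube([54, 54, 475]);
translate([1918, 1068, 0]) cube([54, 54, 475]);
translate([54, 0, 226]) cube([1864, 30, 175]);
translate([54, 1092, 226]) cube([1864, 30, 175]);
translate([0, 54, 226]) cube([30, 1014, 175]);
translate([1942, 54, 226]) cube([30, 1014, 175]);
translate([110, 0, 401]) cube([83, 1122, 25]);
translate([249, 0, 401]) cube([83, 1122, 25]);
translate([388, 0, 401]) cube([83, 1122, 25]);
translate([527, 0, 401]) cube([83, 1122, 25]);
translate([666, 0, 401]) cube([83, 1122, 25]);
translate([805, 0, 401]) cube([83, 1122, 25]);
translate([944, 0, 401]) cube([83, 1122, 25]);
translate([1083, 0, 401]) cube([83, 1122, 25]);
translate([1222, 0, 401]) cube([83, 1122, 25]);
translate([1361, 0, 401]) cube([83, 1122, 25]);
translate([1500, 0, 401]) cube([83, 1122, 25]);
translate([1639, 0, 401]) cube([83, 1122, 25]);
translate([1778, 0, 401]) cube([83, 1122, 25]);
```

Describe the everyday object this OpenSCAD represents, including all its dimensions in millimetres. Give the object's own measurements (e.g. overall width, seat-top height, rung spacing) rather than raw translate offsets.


A bed frame 1972 mm long (x) by 1122 mm wide (y). Four 54×54 mm corner posts, 475 mm tall, at the corners of the footprint. Four rails of 30 mm thickness and 175 mm height run between adjacent posts with their undersides at z = 226 mm, their outer faces flush with the outside of the frame (the two x-running rails run between the posts' inner faces; the two y-running rails run between the posts' inner faces). 13 slats, each 83 mm wide (x) and 25 mm thick, lie across the top of the two x-running rails, running the full 1122 mm width of the frame in y; along x they sit between the end posts with a 56 mm gap after the −x posts and between neighbouring slats, leaving 57 mm before the +x posts.


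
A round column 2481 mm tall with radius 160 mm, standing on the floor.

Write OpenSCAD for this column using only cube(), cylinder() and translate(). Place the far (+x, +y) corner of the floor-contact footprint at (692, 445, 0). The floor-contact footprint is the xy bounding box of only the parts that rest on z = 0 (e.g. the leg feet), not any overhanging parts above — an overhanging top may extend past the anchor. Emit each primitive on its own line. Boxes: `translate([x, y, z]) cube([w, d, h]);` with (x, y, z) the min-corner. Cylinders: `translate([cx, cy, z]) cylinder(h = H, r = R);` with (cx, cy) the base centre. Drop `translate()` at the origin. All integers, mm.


translate([532, 285, 0]) cylinder(h = 2481, r = 160);


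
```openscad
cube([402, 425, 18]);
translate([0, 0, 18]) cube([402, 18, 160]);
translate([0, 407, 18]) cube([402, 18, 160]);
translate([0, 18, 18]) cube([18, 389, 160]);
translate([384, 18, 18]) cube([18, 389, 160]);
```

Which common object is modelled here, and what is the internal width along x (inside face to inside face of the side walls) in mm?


An open box. The internal width is 366 mm.

A 402×425 base slab with four walls standing on it — an open box. The base is 402 mm wide and the walls are 18 mm thick, so the internal width is 402 − 2 × 18 = 366 mm.


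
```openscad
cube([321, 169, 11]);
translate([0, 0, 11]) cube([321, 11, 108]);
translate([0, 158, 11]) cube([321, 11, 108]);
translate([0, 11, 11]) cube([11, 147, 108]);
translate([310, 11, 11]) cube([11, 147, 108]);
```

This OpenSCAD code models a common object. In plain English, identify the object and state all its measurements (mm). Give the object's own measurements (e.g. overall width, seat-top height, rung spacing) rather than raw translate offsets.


An open-topped rectangular box: outside dimensions 321×169×119 mm, with a uniform wall and base thickness of 11 mm. The base is a full 321×169 slab on the floor; four walls sit on top of the base. The front and back walls (the −y and +y sides) span the full width; the two side walls fit between them.


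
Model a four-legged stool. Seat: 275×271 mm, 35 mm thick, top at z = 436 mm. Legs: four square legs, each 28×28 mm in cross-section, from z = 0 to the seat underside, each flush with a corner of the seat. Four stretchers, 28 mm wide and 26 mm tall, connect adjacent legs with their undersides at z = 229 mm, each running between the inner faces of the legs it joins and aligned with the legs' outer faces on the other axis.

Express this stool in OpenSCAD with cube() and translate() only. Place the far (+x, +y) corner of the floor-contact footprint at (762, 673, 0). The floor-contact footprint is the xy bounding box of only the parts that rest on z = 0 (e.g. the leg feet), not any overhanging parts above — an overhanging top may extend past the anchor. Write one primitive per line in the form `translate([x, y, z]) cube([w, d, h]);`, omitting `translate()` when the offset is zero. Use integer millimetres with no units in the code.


translate([487, 402, 401]) cube([275, 271, 35]);
translate([487, 402, 0]) cube([28, 28, 401]);
translate([734, 402, 0]) cube([28, 28, 401]);
translate([487, 645, 0]) cube([28, 28, 401]);
translate([734, 645, 0]) cube([28, 28, 401]);
translate([515, 402, 229]) cube([219, 28, 26]);
translate([515, 645, 229]) cube([219, 28, 26]);
translate([487, 430, 229]) cube([28, 215, 26]);
translate([734, 430, 229]) cube([28, 215, 26]);


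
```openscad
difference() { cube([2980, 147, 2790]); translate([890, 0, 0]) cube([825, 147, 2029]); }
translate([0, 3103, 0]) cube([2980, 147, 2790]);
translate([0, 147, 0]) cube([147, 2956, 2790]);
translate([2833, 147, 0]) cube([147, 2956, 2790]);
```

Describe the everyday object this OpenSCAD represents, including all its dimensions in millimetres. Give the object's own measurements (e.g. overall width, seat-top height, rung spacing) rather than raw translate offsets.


A single room: four walls, each 2790 mm tall and 147 mm thick, enclosing an outside footprint 2980×3250 mm (x × y), no floor or roof. The front and back walls (−y and +y sides) run the full x-width; the side walls fit between their inner faces. A door opening 825 mm wide and 2029 mm tall is cut through the front wall from the floor up, its −x edge 890 mm from the wall's −x end.


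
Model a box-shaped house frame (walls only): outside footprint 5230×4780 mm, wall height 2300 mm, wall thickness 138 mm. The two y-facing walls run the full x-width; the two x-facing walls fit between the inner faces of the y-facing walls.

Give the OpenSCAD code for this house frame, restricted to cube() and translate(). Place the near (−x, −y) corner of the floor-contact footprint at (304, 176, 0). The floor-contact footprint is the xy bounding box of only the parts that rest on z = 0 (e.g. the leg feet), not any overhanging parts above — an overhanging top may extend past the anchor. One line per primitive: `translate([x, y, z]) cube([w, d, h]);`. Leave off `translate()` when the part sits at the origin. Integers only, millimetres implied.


translate([304, 176, 0]) cube([5230, 138, 2300]);
translate([304, 4818, 0]) cube([5230, 138, 2300]);
translate([304, 314, 0]) cube([138, 4504, 2300]);
translate([5396, 314, 0]) cube([138, 4504, 2300]);


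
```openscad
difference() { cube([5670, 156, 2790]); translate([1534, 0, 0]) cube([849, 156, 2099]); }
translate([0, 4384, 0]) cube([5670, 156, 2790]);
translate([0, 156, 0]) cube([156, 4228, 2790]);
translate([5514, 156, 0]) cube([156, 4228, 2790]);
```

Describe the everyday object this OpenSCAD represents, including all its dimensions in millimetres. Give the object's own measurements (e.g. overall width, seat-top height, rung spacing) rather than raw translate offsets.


A single room: four walls, each 2790 mm tall and 156 mm thick, enclosing an outside footprint 5670×4540 mm (x × y), no floor or roof. The front and back walls (−y and +y sides) run the full x-width; the side walls fit between their inner faces. A door opening 849 mm wide and 2099 mm tall is cut through the front wall from the floor up, its −x edge 1534 mm from the wall's −x end.


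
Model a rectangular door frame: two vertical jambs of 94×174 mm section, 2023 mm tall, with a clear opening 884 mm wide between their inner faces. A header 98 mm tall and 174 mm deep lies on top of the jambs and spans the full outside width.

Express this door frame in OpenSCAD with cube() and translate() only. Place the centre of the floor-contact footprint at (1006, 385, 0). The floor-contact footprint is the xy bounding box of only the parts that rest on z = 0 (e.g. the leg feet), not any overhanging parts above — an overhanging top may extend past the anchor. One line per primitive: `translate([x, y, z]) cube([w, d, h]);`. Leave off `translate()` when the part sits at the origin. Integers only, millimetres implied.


translate([470, 298, 0]) cube([94, 174, 2023]);
translate([1448, 298, 0]) cube([94, 174, 2023]);
translate([470, 298, 2023]) cube([1072, 174, 98]);


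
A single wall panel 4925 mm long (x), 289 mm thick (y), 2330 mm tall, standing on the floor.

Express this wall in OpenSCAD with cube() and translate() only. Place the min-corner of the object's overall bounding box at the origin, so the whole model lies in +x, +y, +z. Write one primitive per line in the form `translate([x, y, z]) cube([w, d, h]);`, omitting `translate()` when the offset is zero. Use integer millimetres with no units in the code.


cube([4925, 289, 2330]);


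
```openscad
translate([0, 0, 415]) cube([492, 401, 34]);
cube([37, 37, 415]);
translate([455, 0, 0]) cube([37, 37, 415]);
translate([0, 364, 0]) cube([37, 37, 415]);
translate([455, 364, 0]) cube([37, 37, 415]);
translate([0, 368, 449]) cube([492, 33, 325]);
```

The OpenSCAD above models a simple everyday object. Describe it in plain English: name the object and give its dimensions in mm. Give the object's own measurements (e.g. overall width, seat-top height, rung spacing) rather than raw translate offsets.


A chair. The seat is a 492×401×34 mm slab with its top at z = 449 mm, on four 37×37 mm corner legs (flush with the seat edges, standing on z = 0). A flat backrest 33 mm thick, 325 mm tall, spans the full seat width and rises from the seat top along its +y edge, rear face flush with the rear of the seat.


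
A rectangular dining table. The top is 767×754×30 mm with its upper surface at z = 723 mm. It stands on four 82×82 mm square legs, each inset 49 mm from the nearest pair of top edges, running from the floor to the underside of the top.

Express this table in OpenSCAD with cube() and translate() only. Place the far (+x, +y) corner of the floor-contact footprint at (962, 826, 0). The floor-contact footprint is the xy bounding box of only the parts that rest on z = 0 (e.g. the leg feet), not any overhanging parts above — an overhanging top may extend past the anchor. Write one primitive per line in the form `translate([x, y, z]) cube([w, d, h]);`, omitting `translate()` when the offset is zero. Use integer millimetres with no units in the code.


translate([244, 121, 693]) cube([767, 754, 30]);
translate([293, 170, 0]) cube([82, 82, 693]);
translate([880, 170, 0]) cube([82, 82, 693]);
translate([293, 744, 0]) cube([82, 82, 693]);
translate([880, 744, 0]) cube([82, 82, 693]);


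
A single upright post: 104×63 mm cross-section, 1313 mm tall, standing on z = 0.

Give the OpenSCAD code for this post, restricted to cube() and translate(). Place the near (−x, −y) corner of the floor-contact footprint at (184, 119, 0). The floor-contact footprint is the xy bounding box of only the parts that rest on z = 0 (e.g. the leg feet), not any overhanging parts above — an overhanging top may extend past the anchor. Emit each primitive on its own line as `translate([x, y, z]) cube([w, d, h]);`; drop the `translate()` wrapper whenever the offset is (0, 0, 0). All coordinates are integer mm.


translate([184, 119, 0]) cube([104, 63, 1313]);


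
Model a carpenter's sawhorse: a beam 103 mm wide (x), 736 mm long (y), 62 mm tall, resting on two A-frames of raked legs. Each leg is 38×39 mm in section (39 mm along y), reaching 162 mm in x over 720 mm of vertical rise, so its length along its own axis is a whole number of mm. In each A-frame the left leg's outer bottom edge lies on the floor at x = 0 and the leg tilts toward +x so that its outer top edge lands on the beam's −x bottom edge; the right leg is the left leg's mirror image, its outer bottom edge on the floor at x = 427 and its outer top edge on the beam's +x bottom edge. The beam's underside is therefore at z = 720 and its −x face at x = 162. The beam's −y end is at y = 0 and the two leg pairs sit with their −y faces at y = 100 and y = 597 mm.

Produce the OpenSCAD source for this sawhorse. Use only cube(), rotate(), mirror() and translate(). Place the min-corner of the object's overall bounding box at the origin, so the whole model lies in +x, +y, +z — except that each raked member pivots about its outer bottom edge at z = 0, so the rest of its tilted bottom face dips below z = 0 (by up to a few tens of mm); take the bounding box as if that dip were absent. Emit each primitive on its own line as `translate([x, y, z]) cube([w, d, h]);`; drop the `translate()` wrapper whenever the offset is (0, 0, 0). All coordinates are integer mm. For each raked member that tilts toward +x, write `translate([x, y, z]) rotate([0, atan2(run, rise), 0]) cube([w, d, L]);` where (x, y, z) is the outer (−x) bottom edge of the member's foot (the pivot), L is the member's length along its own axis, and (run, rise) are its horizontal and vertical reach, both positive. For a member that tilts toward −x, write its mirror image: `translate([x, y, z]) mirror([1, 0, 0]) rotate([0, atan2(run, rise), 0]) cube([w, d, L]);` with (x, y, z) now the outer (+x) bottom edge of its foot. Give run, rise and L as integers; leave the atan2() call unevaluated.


translate([162, 0, 720]) cube([103, 736, 62]);
translate([0, 100, 0]) rotate([0, atan2(162, 720), 0]) cube([38, 39, 738]);
translate([427, 100, 0]) mirror([1, 0, 0]) rotate([0, atan2(162, 720), 0]) cube([38, 39, 738]);
translate([0, 597, 0]) rotate([0, atan2(162, 720), 0]) cube([38, 39, 738]);
translate([427, 597, 0]) mirror([1, 0, 0]) rotate([0, atan2(162, 720), 0]) cube([38, 39, 738]);


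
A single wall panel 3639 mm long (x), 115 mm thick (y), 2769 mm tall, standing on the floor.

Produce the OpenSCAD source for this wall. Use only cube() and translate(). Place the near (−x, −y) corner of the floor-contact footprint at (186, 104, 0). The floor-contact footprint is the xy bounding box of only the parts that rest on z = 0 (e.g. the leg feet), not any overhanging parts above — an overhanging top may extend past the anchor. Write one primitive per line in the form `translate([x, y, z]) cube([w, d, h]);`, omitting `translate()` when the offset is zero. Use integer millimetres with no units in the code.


translate([186, 104, 0]) cube([3639, 115, 2769]);


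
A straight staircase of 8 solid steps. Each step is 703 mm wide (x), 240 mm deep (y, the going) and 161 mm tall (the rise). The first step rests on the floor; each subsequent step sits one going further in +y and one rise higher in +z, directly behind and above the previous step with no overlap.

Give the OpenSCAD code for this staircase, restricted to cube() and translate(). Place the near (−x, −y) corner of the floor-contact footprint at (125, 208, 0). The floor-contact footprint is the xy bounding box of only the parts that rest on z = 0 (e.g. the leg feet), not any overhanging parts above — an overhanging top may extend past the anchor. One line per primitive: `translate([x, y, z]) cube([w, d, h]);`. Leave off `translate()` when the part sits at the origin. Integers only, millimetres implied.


translate([125, 208, 0]) cube([703, 240, 161]);
translate([125, 448, 161]) cube([703, 240, 161]);
translate([125, 688, 322]) cube([703, 240, 161]);
translate([125, 928, 483]) cube([703, 240, 161]);
translate([125, 1168, 644]) cube([703, 240, 161]);
translate([125, 1408, 805]) cube([703, 240, 161]);
translate([125, 1648, 966]) cube([703, 240, 161]);
translate([125, 1888, 1127]) cube([703, 240, 161]);


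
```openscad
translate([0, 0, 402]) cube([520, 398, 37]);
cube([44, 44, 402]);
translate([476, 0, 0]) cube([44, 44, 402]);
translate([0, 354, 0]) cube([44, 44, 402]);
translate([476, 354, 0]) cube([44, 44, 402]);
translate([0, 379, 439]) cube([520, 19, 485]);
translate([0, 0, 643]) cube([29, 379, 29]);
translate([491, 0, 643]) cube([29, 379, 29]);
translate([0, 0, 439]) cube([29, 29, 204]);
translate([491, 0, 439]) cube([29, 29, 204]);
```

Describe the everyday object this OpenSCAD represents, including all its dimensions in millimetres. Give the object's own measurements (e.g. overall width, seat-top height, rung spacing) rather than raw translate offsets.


A chair. The seat is a 520×398×37 mm slab with its top at z = 439 mm, on four 44×44 mm corner legs (flush with the seat edges, standing on z = 0). A flat backrest 19 mm thick, 485 mm tall, spans the full seat width and rises from the seat top along its +y edge, rear face flush with the rear of the seat. Two armrests of 29×29 mm section run along each side from the seat's front edge to the front of the backrest, top faces 233 mm above the seat top and outer faces flush with the seat's x-edges; a 29×29 mm post under the front of each armrest stands on the seat at the front corner.


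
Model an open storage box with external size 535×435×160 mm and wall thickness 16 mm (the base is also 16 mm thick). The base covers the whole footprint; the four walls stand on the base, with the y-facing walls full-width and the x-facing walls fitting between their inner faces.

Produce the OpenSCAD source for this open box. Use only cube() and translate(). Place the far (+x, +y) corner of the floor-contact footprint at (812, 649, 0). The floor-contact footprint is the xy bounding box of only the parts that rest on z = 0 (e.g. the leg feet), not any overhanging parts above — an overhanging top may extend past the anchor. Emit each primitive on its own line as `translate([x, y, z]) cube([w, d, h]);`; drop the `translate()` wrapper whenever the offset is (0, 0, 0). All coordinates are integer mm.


translate([277, 214, 0]) cube([535, 435, 16]);
translate([277, 214, 16]) cube([535, 16, 144]);
translate([277, 633, 16]) cube([535, 16, 144]);
translate([277, 230, 16]) cube([16, 403, 144]);
translate([796, 230, 16]) cube([16, 403, 144]);


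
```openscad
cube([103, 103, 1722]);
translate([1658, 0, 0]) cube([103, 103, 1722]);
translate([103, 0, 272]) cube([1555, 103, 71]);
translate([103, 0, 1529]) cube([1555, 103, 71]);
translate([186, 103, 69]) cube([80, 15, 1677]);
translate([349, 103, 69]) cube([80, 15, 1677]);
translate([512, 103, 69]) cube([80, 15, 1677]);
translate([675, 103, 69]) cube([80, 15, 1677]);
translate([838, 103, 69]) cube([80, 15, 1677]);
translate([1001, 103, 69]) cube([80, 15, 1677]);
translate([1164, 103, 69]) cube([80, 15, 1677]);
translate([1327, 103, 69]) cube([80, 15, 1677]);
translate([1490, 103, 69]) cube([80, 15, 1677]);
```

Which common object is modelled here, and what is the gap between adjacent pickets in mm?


A fence section. The picket gap is 83 mm.

Two posts, two rails, 9 pickets — a fence section. Span 1555 mm holds 9 pickets of 80 mm with 10 equal gaps: ⌊(1555 − 9·80) / 10⌋ = 83 mm.


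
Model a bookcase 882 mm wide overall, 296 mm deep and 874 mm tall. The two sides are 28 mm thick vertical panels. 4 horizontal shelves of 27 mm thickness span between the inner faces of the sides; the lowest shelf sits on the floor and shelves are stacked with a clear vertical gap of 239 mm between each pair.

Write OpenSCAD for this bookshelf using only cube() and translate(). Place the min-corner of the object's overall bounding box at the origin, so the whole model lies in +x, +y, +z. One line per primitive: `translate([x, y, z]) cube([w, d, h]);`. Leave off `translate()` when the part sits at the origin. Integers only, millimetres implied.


cube([28, 296, 874]);
translate([854, 0, 0]) cube([28, 296, 874]);
translate([28, 0, 0]) cube([826, 296, 27]);
translate([28, 0, 266]) cube([826, 296, 27]);
translate([28, 0, 532]) cube([826, 296, 27]);
translate([28, 0, 798]) cube([826, 296, 27]);


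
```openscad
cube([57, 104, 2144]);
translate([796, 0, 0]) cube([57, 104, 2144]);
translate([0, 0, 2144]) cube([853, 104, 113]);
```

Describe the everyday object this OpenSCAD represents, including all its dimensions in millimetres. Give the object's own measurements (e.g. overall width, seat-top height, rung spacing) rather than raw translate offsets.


A door frame. The clear opening is 739 mm wide and 2144 mm high. Two 57 mm wide jambs, 104 mm deep, stand either side of the opening from the floor to the top of the opening. A 113 mm thick head sits across the top of both jambs, spanning the full outside width of the frame.


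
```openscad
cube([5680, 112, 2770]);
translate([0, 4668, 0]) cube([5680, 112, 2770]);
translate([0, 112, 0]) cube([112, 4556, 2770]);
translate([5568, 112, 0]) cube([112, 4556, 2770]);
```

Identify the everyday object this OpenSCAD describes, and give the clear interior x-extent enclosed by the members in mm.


A house (or room) frame. The interior width is 5456 mm.

Four 2770 mm walls enclosing a rectangle with no floor or roof — a room or house frame. Outside width is 5680 mm and wall thickness is 112 mm, so the interior width is 5680 − 2 × 112 = 5456 mm.


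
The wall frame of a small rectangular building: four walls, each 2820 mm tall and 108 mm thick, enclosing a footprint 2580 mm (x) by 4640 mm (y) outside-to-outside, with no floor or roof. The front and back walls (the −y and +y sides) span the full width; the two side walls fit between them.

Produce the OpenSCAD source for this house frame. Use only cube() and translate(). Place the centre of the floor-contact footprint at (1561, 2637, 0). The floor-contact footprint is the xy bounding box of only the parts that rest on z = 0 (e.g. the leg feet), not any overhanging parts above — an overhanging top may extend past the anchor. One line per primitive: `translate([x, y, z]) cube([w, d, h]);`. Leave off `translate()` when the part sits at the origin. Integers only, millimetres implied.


translate([271, 317, 0]) cube([2580, 108, 2820]);
translate([271, 4849, 0]) cube([2580, 108, 2820]);
translate([271, 425, 0]) cube([108, 4424, 2820]);
translate([2743, 425, 0]) cube([108, 4424, 2820]);


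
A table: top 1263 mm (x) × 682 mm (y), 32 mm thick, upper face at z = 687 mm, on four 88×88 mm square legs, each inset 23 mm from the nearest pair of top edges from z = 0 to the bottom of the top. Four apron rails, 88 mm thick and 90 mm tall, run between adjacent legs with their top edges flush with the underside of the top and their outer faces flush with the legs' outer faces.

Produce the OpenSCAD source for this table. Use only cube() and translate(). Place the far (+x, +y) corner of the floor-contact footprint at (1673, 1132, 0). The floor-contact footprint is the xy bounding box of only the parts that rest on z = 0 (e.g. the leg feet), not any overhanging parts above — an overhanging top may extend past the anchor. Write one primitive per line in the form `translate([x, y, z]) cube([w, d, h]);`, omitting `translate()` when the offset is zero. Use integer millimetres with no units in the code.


translate([433, 473, 655]) cube([1263, 682, 32]);
translate([456, 496, 0]) cube([88, 88, 655]);
translate([1585, 496, 0]) cube([88, 88, 655]);
translate([456, 1044, 0]) cube([88, 88, 655]);
translate([1585, 1044, 0]) cube([88, 88, 655]);
translate([544, 496, 565]) cube([1041, 88, 90]);
translate([544, 1044, 565]) cube([1041, 88, 90]);
translate([456, 584, 565]) cube([88, 460, 90]);
translate([1585, 584, 565]) cube([88, 460, 90]);


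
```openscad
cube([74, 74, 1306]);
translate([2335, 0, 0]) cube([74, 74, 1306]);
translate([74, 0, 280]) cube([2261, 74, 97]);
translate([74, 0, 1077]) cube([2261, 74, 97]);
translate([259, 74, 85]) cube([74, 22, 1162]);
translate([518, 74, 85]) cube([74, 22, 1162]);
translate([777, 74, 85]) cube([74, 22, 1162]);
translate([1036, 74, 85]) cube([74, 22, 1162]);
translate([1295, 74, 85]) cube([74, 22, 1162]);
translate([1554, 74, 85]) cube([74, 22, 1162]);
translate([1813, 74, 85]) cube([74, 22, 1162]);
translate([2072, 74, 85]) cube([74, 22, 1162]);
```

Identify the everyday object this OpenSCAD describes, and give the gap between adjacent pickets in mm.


A fence section. The picket gap is 185 mm.

Two posts, two rails, 8 pickets — a fence section. Span 2261 mm holds 8 pickets of 74 mm with 9 equal gaps: ⌊(2261 − 8·74) / 9⌋ = 185 mm.


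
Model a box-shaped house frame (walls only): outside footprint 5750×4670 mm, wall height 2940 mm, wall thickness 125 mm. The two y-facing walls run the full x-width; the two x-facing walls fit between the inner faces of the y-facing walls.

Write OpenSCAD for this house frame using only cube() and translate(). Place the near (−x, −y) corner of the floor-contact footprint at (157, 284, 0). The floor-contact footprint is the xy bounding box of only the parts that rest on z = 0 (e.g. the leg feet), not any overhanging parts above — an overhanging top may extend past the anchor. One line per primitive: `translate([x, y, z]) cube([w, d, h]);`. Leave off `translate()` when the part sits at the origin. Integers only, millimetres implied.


translate([157, 284, 0]) cube([5750, 125, 2940]);
translate([157, 4829, 0]) cube([5750, 125, 2940]);
translate([157, 409, 0]) cube([125, 4420, 2940]);
translate([5782, 409, 0]) cube([125, 4420, 2940]);


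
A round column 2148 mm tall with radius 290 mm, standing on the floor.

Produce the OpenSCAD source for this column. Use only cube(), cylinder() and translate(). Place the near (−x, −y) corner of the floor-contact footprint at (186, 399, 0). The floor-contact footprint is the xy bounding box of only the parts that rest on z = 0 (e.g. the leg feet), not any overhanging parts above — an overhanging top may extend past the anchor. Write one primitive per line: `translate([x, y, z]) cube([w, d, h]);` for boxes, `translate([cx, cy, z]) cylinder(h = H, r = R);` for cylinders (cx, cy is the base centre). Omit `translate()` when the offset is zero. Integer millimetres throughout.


translate([476, 689, 0]) cylinder(h = 2148, r = 290);


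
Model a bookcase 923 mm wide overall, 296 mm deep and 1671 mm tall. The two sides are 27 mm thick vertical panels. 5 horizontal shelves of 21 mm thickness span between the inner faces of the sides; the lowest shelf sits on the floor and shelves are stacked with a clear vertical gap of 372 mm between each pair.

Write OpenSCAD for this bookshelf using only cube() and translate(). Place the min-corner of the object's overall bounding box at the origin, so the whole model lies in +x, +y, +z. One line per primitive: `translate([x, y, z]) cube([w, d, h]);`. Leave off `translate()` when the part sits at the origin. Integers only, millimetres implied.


cube([27, 296, 1671]);
translate([896, 0, 0]) cube([27, 296, 1671]);
translate([27, 0, 0]) cube([869, 296, 21]);
translate([27, 0, 393]) cube([869, 296, 21]);
translate([27, 0, 786]) cube([869, 296, 21]);
translate([27, 0, 1179]) cube([869, 296, 21]);
translate([27, 0, 1572]) cube([869, 296, 21]);


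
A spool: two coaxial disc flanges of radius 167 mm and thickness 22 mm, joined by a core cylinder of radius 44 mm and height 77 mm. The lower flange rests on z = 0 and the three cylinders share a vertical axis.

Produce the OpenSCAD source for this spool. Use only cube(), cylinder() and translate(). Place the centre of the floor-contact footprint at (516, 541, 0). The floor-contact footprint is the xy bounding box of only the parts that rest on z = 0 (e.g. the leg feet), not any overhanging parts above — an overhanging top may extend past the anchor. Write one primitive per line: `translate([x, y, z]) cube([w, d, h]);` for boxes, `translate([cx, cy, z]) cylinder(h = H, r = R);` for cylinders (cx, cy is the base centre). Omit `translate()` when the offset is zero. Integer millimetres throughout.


translate([516, 541, 0]) cylinder(h = 22, r = 167);
translate([516, 541, 22]) cylinder(h = 77, r = 44);
translate([516, 541, 99]) cylinder(h = 22, r = 167);
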